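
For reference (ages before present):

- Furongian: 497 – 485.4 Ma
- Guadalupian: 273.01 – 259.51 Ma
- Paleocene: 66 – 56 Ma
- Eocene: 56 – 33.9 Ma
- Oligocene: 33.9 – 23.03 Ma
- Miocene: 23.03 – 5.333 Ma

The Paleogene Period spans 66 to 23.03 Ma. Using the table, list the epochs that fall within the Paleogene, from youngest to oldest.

Epochs with both bounds inside 66–23.03 Ma: Oligocene (33.9–23.03), Eocene (56–33.9), Paleocene (66–56).

Oligocene, Eocene, Paleocene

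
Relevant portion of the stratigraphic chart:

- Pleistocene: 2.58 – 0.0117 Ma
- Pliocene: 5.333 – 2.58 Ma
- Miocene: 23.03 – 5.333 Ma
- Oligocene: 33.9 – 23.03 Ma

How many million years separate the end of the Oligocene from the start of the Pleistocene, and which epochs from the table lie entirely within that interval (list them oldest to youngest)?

End of Oligocene = 23.03 Ma; start of Pleistocene = 2.58 Ma.
Gap = 23.03 − 2.58 = 20.45 Myr.
Epochs wholly inside 23.03–2.58 Ma: Miocene (23.03–5.333), Pliocene (5.333–2.58).

20.45 million years; Miocene, Pliocene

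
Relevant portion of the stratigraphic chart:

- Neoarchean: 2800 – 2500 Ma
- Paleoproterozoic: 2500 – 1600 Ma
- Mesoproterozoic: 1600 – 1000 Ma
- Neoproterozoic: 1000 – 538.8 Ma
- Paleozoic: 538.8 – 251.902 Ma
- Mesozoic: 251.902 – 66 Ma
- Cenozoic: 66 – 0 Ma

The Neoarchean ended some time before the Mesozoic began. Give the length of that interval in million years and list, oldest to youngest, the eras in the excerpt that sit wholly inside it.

End of Neoarchean = 2500 Ma; start of Mesozoic = 251.902 Ma.
Gap = 2500 − 251.902 = 2248.098 Myr.
Eras wholly inside 2500–251.902 Ma: Paleoproterozoic (2500–1600), Mesoproterozoic (1600–1000), Neoproterozoic (1000–538.8), Paleozoic (538.8–251.902).

2248.098 million years; Paleoproterozoic, Mesoproterozoic, Neoproterozoic, Paleozoic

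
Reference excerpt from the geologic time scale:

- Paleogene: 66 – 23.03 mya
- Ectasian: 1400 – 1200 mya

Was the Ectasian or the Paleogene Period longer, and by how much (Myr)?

Ectasian: 1400 − 1200 = 200 Myr.
Paleogene: 66 − 23.03 = 42.97 Myr.
Difference: 200 − 42.97 = 157.03 Myr, so the Ectasian was longer.

Ectasian, by 157.03 million years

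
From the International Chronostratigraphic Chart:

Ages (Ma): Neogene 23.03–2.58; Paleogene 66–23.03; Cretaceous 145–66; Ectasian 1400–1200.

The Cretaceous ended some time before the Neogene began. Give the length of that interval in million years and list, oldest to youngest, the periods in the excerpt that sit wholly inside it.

42.97 million years; Paleogene

End of Cretaceous = 66 Ma; start of Neogene = 23.03 Ma.
Gap = 66 − 23.03 = 42.97 Myr.
Periods wholly inside 66–23.03 Ma: Paleogene (66–23.03).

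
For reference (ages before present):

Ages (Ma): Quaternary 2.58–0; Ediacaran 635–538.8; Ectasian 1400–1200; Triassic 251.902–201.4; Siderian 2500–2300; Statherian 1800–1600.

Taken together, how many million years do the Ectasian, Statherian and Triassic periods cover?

450.502 million years

Duration is start − end for each: (1400 − 1200) + (1800 − 1600) + (251.902 − 201.4).
That is 200 + 200 + 50.502, which totals 450.502 million years.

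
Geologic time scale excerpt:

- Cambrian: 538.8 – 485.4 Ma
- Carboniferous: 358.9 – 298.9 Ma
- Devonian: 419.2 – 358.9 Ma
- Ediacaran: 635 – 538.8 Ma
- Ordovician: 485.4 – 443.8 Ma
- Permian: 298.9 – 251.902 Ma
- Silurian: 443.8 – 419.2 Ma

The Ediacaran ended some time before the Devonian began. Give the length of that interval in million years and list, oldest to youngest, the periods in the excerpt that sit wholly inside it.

119.6 million years; Cambrian, Ordovician, Silurian

End of Ediacaran = 538.8 Ma; start of Devonian = 419.2 Ma.
Gap = 538.8 − 419.2 = 119.6 Myr.
Periods wholly inside 538.8–419.2 Ma: Cambrian (538.8–485.4), Ordovician (485.4–443.8), Silurian (443.8–419.2).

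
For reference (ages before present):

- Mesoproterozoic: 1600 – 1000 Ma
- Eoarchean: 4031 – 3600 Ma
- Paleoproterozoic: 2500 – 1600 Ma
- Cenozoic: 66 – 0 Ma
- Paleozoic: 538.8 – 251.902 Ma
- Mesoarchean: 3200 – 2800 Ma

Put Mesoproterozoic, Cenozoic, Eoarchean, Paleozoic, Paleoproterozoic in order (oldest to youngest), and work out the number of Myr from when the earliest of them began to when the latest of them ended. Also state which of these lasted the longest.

Start ages (Ma): Eoarchean 4031, Paleoproterozoic 2500, Mesoproterozoic 1600, Paleozoic 538.8, Cenozoic 66.
Ordered oldest to youngest: Eoarchean, Paleoproterozoic, Mesoproterozoic, Paleozoic, Cenozoic.
Span = 4031 − 0 = 4031 Myr.
Durations: Paleozoic 286.898, Mesoproterozoic 600, Paleoproterozoic 900, Cenozoic 66, Eoarchean 431 → longest is Paleoproterozoic (900 Myr).

Eoarchean → Paleoproterozoic → Mesoproterozoic → Paleozoic → Cenozoic; total span 4031 Myr; longest is Paleoproterozoic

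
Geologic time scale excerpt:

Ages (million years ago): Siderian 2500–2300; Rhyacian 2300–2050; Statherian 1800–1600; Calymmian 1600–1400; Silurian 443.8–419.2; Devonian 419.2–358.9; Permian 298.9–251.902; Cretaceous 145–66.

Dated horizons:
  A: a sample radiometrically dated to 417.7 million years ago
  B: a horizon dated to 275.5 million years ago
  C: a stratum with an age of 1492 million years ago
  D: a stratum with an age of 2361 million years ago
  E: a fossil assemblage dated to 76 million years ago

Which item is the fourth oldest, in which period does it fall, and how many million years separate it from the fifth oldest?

Sorted oldest-first by Ma: D (2361), C (1492), A (417.7), B (275.5), E (76).
The fourth oldest is B at 275.5 Ma, which lies in 298.9–251.902 Ma: the Permian.
The fifth oldest is E at 76 Ma; separation = |275.5 − 76| = 199.5 Myr.

B, in the Permian; 199.5 million years to E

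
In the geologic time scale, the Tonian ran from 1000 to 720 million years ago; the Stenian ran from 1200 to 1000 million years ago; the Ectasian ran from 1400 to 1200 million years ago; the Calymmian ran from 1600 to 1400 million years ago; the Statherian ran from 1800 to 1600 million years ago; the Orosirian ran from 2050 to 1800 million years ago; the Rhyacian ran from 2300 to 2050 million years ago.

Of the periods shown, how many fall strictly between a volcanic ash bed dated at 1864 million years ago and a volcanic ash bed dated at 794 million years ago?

The older date is 1864 Ma and the younger is 794 Ma.
Periods with start < 1864 and end > 794 Ma: Statherian (1800–1600), Calymmian (1600–1400), Ectasian (1400–1200), Stenian (1200–1000).
That is 4 complete periods.

4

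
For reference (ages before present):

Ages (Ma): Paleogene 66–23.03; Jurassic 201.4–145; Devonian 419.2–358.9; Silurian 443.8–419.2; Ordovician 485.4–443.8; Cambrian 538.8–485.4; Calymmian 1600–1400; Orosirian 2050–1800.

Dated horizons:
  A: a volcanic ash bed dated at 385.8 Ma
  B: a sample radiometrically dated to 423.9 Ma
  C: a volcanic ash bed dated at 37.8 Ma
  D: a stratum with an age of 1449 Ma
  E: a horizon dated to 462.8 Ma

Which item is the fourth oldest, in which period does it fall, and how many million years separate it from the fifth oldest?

A, in the Devonian; 348 million years to C

Larger Ma means older, so oldest first: D 1449 > E 462.8 > B 423.9 > A 385.8 > C 37.8.
Counting 4 along gives A (385.8 Ma); the excerpt puts that inside the Devonian, 419.2–358.9 Ma.
Next in line is C (37.8 Ma), and 385.8 − 37.8 = 348 Myr.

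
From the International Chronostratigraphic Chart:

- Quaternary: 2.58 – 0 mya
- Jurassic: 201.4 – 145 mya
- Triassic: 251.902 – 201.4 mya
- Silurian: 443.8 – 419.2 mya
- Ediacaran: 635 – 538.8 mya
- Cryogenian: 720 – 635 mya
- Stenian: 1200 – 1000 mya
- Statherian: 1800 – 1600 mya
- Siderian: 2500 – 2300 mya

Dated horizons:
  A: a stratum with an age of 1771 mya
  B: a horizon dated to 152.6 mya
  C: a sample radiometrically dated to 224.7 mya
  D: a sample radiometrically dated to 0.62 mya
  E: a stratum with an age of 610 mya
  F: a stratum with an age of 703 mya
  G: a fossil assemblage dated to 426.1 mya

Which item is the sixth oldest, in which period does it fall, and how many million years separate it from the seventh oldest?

B, in the Jurassic; 151.98 million years to D

Sorted oldest-first by Ma: A (1771), F (703), E (610), G (426.1), C (224.7), B (152.6), D (0.62).
The sixth oldest is B at 152.6 Ma, which lies in 201.4–145 Ma: the Jurassic.
The seventh oldest is D at 0.62 Ma; separation = |152.6 − 0.62| = 151.98 Myr.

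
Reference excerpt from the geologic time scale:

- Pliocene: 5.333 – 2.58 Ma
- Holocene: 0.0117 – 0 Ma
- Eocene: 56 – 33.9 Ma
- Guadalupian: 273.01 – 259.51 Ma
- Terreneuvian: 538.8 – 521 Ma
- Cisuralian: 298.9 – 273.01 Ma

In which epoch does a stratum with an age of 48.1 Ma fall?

48.1 Ma lies between 56 and 33.9 Ma, so it falls in the Eocene.

Eocene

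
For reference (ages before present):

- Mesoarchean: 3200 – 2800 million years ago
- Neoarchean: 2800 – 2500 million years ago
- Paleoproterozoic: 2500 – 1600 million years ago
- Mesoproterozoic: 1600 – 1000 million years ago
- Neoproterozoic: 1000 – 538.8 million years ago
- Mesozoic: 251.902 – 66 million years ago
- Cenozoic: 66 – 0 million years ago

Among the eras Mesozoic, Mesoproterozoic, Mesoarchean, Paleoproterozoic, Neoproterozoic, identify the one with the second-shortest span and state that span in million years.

Mesoarchean, 400 million years

Start − end for each: Mesozoic 251.902 − 66 = 185.902; Mesoproterozoic 1600 − 1000 = 600; Mesoarchean 3200 − 2800 = 400; Paleoproterozoic 2500 − 1600 = 900; Neoproterozoic 1000 − 538.8 = 461.2.
Ranking these from shortest: Mesozoic < Mesoarchean < Neoproterozoic < Mesoproterozoic < Paleoproterozoic.
Position 2 in that ranking is Mesoarchean, which lasted 400 Myr.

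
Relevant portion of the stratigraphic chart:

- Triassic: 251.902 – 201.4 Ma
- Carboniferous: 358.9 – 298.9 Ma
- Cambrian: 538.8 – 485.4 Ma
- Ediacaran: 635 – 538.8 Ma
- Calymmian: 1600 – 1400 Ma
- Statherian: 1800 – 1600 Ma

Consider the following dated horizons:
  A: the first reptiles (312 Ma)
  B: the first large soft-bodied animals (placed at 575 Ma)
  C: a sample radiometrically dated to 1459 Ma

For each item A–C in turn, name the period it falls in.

Match each age against the start–end ranges in the excerpt: A = 312 Ma → Carboniferous (358.9–298.9); B = 575 Ma → Ediacaran (635–538.8); C = 1459 Ma → Calymmian (1600–1400).

A — Carboniferous; B — Ediacaran; C — Calymmian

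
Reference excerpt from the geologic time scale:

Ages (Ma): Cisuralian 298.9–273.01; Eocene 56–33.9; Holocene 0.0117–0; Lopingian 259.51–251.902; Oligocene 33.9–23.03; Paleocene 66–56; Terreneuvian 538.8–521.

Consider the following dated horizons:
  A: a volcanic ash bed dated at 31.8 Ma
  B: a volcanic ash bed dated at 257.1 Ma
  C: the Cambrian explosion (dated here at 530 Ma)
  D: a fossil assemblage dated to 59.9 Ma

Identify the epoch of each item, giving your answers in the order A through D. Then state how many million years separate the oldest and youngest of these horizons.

A — Oligocene; B — Lopingian; C — Terreneuvian; D — Paleocene; span 498.2 million years

A: 31.8 Ma lies in 33.9–23.03 Ma, so Oligocene.
B: 257.1 Ma lies in 259.51–251.902 Ma, so Lopingian.
C: 530 Ma lies in 538.8–521 Ma, so Terreneuvian.
D: 59.9 Ma lies in 66–56 Ma, so Paleocene.
Oldest = 530 Ma, youngest = 31.8 Ma → span 498.2 Myr.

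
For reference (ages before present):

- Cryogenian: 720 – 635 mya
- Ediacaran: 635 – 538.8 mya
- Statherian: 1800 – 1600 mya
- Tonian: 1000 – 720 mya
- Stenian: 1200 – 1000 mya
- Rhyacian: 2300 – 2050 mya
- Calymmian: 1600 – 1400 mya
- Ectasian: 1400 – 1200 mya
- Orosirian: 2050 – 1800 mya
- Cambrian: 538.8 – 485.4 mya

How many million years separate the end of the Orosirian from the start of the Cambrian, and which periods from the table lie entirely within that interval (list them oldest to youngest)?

1261.2 million years; Statherian, Calymmian, Ectasian, Stenian, Tonian, Cryogenian, Ediacaran

The Orosirian closes at 1800 Ma and the Cambrian opens at 538.8 Ma, so the interval is 1800 − 538.8 = 1261.2 Myr.
A period fits inside if it starts at or after 1800 Ma and ends at or before 538.8 Ma; oldest first that gives Statherian, Calymmian, Ectasian, Stenian, Tonian, Cryogenian, Ediacaran.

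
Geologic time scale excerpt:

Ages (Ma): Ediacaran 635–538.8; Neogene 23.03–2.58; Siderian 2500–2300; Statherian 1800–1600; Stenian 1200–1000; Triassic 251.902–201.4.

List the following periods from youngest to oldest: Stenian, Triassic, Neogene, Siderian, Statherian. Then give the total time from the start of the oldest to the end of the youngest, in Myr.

Start ages (Ma): Siderian 2500, Statherian 1800, Stenian 1200, Triassic 251.902, Neogene 23.03.
Ordered youngest to oldest: Neogene, Triassic, Stenian, Statherian, Siderian.
Span = 2500 − 2.58 = 2497.42 Myr.

Neogene → Triassic → Stenian → Statherian → Siderian; total span 2497.42 Myr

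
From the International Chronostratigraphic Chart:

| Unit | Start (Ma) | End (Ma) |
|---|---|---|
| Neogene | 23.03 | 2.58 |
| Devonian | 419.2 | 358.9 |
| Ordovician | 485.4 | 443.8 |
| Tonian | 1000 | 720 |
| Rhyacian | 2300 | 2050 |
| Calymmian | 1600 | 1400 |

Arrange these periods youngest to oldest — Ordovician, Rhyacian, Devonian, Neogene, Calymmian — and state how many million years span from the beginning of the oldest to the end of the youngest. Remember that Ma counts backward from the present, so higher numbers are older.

Neogene, Devonian, Ordovician, Calymmian, Rhyacian; total span 2297.42 Myr

From the excerpt: Ordovician 485.4–443.8; Rhyacian 2300–2050; Devonian 419.2–358.9; Neogene 23.03–2.58; Calymmian 1600–1400 (Ma).
Larger Ma is earlier, so the oldest is Rhyacian and the youngest is Neogene; youngest to oldest: Neogene, Devonian, Ordovician, Calymmian, Rhyacian.
Oldest start 2300 minus youngest end 2.58 gives 2297.42 Myr overall.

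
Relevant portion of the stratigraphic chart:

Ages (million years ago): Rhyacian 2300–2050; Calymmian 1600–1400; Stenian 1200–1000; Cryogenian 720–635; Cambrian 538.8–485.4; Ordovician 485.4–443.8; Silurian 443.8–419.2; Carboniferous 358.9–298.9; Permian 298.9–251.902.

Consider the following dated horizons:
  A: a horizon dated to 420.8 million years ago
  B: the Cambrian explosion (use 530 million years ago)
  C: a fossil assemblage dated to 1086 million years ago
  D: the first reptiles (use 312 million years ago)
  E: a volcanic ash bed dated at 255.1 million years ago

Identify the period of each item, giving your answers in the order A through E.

A: 420.8 Ma lies in 443.8–419.2 Ma, so Silurian.
B: 530 Ma lies in 538.8–485.4 Ma, so Cambrian.
C: 1086 Ma lies in 1200–1000 Ma, so Stenian.
D: 312 Ma lies in 358.9–298.9 Ma, so Carboniferous.
E: 255.1 Ma lies in 298.9–251.902 Ma, so Permian.

A — Silurian; B — Cambrian; C — Stenian; D — Carboniferous; E — Permian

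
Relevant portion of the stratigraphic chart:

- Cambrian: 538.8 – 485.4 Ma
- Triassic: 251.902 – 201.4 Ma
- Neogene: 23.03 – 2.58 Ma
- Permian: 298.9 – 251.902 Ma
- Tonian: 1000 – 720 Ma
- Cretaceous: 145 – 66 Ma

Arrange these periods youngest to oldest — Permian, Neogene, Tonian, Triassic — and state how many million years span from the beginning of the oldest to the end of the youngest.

From the excerpt: Permian 298.9–251.902; Neogene 23.03–2.58; Tonian 1000–720; Triassic 251.902–201.4 (Ma).
Larger Ma is earlier, so the oldest is Tonian and the youngest is Neogene; youngest to oldest: Neogene, Triassic, Permian, Tonian.
Oldest start 1000 minus youngest end 2.58 gives 997.42 Myr overall.

Neogene → Triassic → Permian → Tonian; total span 997.42 Myr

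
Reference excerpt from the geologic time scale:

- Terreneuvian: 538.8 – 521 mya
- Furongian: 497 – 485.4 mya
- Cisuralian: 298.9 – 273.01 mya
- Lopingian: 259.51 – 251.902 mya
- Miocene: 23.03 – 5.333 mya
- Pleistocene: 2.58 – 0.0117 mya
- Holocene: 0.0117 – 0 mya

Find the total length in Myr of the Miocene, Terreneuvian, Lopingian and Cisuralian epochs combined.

68.995 million years

Duration is start − end for each: (23.03 − 5.333) + (538.8 − 521) + (259.51 − 251.902) + (298.9 − 273.01).
That is 17.697 + 17.8 + 7.608 + 25.89, which totals 68.995 million years.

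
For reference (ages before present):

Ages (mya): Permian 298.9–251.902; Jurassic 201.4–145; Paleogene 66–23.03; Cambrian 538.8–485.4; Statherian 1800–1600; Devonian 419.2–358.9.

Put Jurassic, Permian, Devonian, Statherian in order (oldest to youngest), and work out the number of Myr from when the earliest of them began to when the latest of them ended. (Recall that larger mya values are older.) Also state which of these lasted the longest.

From the excerpt: Jurassic 201.4–145; Permian 298.9–251.902; Devonian 419.2–358.9; Statherian 1800–1600 (Ma).
Larger Ma is earlier, so the oldest is Statherian and the youngest is Jurassic; oldest to youngest: Statherian, Devonian, Permian, Jurassic.
Oldest start 1800 minus youngest end 145 gives 1655 Myr overall.
Individual lengths (start − end): Statherian 200; Permian 46.998; Jurassic 56.4; Devonian 60.3. The largest is Statherian at 200 Myr.

Statherian, Devonian, Permian, Jurassic; total span 1655 Myr; longest is Statherian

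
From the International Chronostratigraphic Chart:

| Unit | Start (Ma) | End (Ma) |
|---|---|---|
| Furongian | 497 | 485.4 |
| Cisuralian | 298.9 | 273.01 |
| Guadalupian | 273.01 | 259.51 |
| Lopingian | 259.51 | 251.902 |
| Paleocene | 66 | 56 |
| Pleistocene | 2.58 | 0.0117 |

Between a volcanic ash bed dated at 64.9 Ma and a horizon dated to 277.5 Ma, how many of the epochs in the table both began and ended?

277.5 Ma sits inside the Cisuralian (298.9–273.01) and 64.9 Ma inside the Paleocene (66–56); neither of those is wholly between the two dates.
The listed epochs lying completely between them are Guadalupian, Lopingian — 2 in all.

2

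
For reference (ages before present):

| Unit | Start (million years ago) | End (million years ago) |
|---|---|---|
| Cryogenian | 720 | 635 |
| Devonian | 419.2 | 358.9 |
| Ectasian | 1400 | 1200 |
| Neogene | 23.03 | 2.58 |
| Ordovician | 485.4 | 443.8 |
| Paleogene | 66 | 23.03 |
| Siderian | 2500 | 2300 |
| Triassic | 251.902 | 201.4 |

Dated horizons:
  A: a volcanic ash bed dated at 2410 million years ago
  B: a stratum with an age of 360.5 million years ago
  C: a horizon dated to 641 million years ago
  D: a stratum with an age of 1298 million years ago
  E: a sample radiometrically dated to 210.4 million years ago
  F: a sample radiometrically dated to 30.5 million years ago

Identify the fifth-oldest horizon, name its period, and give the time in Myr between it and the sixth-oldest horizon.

E, in the Triassic; 179.9 million years to F

Larger Ma means older, so oldest first: A 2410 > D 1298 > C 641 > B 360.5 > E 210.4 > F 30.5.
Counting 5 along gives E (210.4 Ma); the excerpt puts that inside the Triassic, 251.902–201.4 Ma.
Next in line is F (30.5 Ma), and 210.4 − 30.5 = 179.9 Myr.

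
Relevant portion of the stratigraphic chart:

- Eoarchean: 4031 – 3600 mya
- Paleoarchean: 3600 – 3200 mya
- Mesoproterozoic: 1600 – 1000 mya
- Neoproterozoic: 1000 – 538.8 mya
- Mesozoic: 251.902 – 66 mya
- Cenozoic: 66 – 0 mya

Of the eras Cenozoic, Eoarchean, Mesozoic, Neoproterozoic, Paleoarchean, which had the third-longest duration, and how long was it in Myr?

Durations: Cenozoic 66; Eoarchean 431; Mesozoic 185.902; Neoproterozoic 461.2; Paleoarchean 400 Myr.
Sorted longest-first: Neoproterozoic (461.2), Eoarchean (431), Paleoarchean (400), Mesozoic (185.902), Cenozoic (66).
The third longest is Paleoarchean at 400 Myr.

Paleoarchean, 400 million years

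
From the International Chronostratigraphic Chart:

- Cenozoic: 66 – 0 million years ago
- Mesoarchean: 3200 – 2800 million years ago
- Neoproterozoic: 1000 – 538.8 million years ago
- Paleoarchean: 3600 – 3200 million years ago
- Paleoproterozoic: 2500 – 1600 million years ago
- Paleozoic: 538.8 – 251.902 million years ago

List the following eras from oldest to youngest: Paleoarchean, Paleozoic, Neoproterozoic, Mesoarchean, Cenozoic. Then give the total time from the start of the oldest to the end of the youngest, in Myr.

Paleoarchean, Mesoarchean, Neoproterozoic, Paleozoic, Cenozoic; total span 3600 Myr

Start ages (Ma): Paleoarchean 3600, Mesoarchean 3200, Neoproterozoic 1000, Paleozoic 538.8, Cenozoic 66.
Ordered oldest to youngest: Paleoarchean, Mesoarchean, Neoproterozoic, Paleozoic, Cenozoic.
Span = 3600 − 0 = 3600 Myr.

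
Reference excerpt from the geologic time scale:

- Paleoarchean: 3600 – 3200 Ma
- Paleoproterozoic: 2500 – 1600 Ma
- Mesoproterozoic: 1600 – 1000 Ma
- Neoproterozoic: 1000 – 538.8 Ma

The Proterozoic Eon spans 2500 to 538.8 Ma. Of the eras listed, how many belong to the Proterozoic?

3

Eras inside 2500–538.8 Ma: Paleoproterozoic, Mesoproterozoic, Neoproterozoic — 3 in total.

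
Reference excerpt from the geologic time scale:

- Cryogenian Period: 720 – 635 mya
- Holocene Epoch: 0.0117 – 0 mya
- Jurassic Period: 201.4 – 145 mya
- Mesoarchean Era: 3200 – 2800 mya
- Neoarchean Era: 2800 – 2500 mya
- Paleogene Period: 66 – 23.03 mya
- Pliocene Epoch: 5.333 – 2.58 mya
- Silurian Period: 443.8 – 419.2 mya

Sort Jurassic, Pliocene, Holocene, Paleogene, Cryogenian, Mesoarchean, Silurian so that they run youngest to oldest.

Holocene, Pliocene, Paleogene, Jurassic, Silurian, Cryogenian, Mesoarchean

Sorting by start age (ascending Ma, since larger Ma = older): Holocene began 0.0117, Pliocene began 5.333, Paleogene began 66, Jurassic began 201.4, Silurian began 443.8, Cryogenian began 720, Mesoarchean began 3200.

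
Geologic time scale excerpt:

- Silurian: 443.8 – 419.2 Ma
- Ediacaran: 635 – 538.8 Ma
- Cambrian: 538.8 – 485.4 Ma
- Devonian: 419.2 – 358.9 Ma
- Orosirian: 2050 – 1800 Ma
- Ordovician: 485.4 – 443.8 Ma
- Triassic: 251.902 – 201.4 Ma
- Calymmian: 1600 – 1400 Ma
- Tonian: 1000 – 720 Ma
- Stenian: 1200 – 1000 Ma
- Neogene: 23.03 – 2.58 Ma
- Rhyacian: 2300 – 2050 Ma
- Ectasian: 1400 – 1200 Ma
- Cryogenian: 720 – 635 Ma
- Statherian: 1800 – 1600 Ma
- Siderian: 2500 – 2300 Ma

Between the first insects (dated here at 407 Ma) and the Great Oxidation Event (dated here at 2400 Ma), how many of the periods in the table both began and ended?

2400 Ma sits inside the Siderian (2500–2300) and 407 Ma inside the Devonian (419.2–358.9); neither of those is wholly between the two dates.
The listed periods lying completely between them are Rhyacian, Orosirian, Statherian, Calymmian, Ectasian, Stenian, Tonian, Cryogenian, Ediacaran, Cambrian, Ordovician, Silurian — 12 in all.

12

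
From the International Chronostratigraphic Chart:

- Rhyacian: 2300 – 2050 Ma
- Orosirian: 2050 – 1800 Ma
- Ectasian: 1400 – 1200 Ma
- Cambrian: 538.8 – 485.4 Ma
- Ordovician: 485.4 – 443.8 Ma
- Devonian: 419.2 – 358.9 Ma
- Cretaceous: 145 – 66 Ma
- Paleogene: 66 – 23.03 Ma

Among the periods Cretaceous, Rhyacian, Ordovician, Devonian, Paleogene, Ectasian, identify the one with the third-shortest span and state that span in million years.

Start − end for each: Cretaceous 145 − 66 = 79; Rhyacian 2300 − 2050 = 250; Ordovician 485.4 − 443.8 = 41.6; Devonian 419.2 − 358.9 = 60.3; Paleogene 66 − 23.03 = 42.97; Ectasian 1400 − 1200 = 200.
Ranking these from shortest: Ordovician < Paleogene < Devonian < Cretaceous < Ectasian < Rhyacian.
Position 3 in that ranking is Devonian, which lasted 60.3 Myr.

Devonian, 60.3 million years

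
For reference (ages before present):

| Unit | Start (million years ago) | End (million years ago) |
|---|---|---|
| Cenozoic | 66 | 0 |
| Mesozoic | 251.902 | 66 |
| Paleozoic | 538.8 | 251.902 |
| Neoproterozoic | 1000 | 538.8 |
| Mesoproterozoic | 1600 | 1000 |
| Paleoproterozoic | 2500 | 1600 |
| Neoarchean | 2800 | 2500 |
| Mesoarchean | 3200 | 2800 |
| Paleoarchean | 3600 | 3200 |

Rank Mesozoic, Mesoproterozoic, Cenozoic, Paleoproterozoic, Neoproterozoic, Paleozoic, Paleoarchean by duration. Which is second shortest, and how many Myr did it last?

Mesozoic, 185.902 million years

Durations: Mesozoic 185.902; Mesoproterozoic 600; Cenozoic 66; Paleoproterozoic 900; Neoproterozoic 461.2; Paleozoic 286.898; Paleoarchean 400 Myr.
Sorted shortest-first: Cenozoic (66), Mesozoic (185.902), Paleozoic (286.898), Paleoarchean (400), Neoproterozoic (461.2), Mesoproterozoic (600), Paleoproterozoic (900).
The second shortest is Mesozoic at 185.902 Myr.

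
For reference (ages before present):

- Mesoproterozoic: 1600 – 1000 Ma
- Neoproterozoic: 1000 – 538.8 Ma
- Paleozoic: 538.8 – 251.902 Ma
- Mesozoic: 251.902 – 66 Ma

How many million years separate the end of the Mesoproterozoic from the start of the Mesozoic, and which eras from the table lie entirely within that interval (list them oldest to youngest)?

End of Mesoproterozoic = 1000 Ma; start of Mesozoic = 251.902 Ma.
Gap = 1000 − 251.902 = 748.098 Myr.
Eras wholly inside 1000–251.902 Ma: Neoproterozoic (1000–538.8), Paleozoic (538.8–251.902).

748.098 million years; Neoproterozoic, Paleozoic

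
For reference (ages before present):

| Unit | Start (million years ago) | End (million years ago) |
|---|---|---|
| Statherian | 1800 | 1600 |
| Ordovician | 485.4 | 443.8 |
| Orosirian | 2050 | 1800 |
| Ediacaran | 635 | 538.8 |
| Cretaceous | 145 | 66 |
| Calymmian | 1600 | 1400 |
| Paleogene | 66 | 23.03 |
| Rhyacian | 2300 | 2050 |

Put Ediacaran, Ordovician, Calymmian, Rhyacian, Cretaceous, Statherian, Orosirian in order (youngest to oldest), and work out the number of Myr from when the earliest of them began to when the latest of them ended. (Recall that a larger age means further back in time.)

Cretaceous, Ordovician, Ediacaran, Calymmian, Statherian, Orosirian, Rhyacian; total span 2234 Myr

Start ages (Ma): Rhyacian 2300, Orosirian 2050, Statherian 1800, Calymmian 1600, Ediacaran 635, Ordovician 485.4, Cretaceous 145.
Ordered youngest to oldest: Cretaceous, Ordovician, Ediacaran, Calymmian, Statherian, Orosirian, Rhyacian.
Span = 2300 − 66 = 2234 Myr.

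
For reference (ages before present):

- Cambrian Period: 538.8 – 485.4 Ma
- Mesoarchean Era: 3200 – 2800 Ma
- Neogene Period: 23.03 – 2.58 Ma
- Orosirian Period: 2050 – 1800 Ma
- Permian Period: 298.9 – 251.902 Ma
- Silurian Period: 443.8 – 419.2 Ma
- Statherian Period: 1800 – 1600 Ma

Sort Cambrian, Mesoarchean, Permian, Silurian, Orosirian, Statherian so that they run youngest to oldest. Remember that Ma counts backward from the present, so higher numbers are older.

Permian, Silurian, Cambrian, Statherian, Orosirian, Mesoarchean

The oldest of these is Mesoarchean (starts 3200 Ma) and the youngest is Permian (ends 251.902 Ma).
In between, by decreasing start age: Orosirian (2050), Statherian (1800), Cambrian (538.8), Silurian (443.8).
Listing youngest first means reversing that sequence.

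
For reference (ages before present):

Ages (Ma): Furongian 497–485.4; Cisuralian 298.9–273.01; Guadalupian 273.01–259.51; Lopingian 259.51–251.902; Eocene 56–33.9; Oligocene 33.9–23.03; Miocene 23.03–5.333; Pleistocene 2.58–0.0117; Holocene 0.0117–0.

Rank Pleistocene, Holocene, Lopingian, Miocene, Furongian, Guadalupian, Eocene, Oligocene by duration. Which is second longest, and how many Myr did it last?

Durations: Pleistocene 2.5683; Holocene 0.0117; Lopingian 7.608; Miocene 17.697; Furongian 11.6; Guadalupian 13.5; Eocene 22.1; Oligocene 10.87 Myr.
Sorted longest-first: Eocene (22.1), Miocene (17.697), Guadalupian (13.5), Furongian (11.6), Oligocene (10.87), Lopingian (7.608), Pleistocene (2.5683), Holocene (0.0117).
The second longest is Miocene at 17.697 Myr.

Miocene, 17.697 million years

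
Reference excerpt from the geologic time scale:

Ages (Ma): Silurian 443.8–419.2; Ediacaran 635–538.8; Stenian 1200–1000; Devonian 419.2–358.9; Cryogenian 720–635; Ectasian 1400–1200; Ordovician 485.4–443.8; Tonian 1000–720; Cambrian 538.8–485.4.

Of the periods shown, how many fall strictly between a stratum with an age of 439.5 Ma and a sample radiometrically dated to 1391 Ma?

6

1391 Ma sits inside the Ectasian (1400–1200) and 439.5 Ma inside the Silurian (443.8–419.2); neither of those is wholly between the two dates.
The listed periods lying completely between them are Stenian, Tonian, Cryogenian, Ediacaran, Cambrian, Ordovician — 6 in all.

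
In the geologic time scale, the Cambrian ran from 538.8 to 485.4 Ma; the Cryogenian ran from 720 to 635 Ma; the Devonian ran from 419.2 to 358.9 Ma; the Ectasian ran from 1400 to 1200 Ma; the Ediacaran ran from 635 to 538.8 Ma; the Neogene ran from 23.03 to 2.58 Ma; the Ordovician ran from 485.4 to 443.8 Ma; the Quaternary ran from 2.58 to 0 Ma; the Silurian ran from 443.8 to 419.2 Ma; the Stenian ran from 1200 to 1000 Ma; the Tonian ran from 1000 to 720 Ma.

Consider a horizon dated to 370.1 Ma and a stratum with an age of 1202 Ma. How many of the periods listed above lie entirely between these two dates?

7

1202 Ma sits inside the Ectasian (1400–1200) and 370.1 Ma inside the Devonian (419.2–358.9); neither of those is wholly between the two dates.
The listed periods lying completely between them are Stenian, Tonian, Cryogenian, Ediacaran, Cambrian, Ordovician, Silurian — 7 in all.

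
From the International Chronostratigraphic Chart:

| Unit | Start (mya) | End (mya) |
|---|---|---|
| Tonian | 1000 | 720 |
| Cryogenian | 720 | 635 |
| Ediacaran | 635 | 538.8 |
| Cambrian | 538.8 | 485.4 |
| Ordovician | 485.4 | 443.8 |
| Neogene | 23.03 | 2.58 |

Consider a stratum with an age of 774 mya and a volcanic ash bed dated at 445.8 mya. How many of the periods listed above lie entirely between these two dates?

3

774 Ma sits inside the Tonian (1000–720) and 445.8 Ma inside the Ordovician (485.4–443.8); neither of those is wholly between the two dates.
The listed periods lying completely between them are Cryogenian, Ediacaran, Cambrian — 3 in all.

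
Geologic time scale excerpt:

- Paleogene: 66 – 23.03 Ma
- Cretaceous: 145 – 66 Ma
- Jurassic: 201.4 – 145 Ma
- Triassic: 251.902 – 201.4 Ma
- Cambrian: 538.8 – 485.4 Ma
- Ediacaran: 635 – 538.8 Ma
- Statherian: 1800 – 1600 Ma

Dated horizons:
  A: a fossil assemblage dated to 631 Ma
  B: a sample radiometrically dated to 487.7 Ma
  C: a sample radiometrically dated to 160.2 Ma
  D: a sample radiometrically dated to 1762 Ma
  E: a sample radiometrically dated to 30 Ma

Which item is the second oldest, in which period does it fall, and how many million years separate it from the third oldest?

A, in the Ediacaran; 143.3 million years to B

Sorted oldest-first by Ma: D (1762), A (631), B (487.7), C (160.2), E (30).
The second oldest is A at 631 Ma, which lies in 635–538.8 Ma: the Ediacaran.
The third oldest is B at 487.7 Ma; separation = |631 − 487.7| = 143.3 Myr.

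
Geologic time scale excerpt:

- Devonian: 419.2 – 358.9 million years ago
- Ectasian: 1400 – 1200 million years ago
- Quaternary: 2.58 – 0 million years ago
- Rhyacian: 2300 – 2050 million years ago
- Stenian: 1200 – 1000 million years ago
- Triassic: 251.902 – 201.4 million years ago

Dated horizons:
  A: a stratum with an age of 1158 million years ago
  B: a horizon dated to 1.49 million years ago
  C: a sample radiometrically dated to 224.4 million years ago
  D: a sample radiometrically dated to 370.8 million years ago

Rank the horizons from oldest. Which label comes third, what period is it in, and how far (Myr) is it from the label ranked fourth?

C, in the Triassic; 222.91 million years to B

Sorted oldest-first by Ma: A (1158), D (370.8), C (224.4), B (1.49).
The third oldest is C at 224.4 Ma, which lies in 251.902–201.4 Ma: the Triassic.
The fourth oldest is B at 1.49 Ma; separation = |224.4 − 1.49| = 222.91 Myr.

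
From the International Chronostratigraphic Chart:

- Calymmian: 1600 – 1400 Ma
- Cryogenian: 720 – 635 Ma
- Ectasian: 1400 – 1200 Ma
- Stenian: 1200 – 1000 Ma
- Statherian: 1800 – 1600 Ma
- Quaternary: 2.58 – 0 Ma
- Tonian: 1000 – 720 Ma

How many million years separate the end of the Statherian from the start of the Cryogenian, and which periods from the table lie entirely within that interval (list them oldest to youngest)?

End of Statherian = 1600 Ma; start of Cryogenian = 720 Ma.
Gap = 1600 − 720 = 880 Myr.
Periods wholly inside 1600–720 Ma: Calymmian (1600–1400), Ectasian (1400–1200), Stenian (1200–1000), Tonian (1000–720).

880 million years; Calymmian, Ectasian, Stenian, Tonian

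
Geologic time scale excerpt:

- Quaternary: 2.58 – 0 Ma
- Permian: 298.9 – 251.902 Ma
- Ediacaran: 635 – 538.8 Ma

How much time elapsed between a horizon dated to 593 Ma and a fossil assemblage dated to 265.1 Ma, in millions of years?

327.9 million years

593 − 265.1 = 327.9 million years.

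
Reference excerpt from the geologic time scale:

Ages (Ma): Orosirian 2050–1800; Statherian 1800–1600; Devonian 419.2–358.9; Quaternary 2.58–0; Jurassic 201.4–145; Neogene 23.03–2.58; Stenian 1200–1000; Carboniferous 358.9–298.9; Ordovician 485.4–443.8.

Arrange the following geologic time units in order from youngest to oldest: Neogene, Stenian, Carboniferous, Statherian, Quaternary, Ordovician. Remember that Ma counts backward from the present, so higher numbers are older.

Read off each span (Ma): Neogene 23.03–2.58; Stenian 1200–1000; Carboniferous 358.9–298.9; Statherian 1800–1600; Quaternary 2.58–0; Ordovician 485.4–443.8.
Larger Ma is older, so oldest→youngest is Statherian, Stenian, Ordovician, Carboniferous, Neogene, Quaternary; reverse it for youngest→oldest.

Quaternary → Neogene → Carboniferous → Ordovician → Stenian → Statherian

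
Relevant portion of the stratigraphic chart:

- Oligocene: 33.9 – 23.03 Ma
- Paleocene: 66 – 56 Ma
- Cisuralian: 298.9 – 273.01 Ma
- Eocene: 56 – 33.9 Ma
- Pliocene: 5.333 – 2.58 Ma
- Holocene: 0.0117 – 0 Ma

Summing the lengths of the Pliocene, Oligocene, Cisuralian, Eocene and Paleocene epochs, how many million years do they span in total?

Each duration: Pliocene = 2.753; Oligocene = 10.87; Cisuralian = 25.89; Eocene = 22.1; Paleocene = 10.
Sum: 2.753 + 10.87 + 25.89 + 22.1 + 10 = 71.613 Myr.

71.613 million years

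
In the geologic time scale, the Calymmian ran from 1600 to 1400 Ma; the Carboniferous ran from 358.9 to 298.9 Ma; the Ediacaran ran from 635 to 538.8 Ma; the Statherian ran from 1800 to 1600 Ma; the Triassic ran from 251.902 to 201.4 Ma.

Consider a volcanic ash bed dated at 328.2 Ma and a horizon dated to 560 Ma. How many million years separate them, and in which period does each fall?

Elapsed time: 560 − 328.2 = 231.8 Myr.
328.2 Ma lies within 358.9–298.9 Ma: Carboniferous.
560 Ma lies within 635–538.8 Ma: Ediacaran.

231.8 million years apart; the first in the Carboniferous, the second in the Ediacaran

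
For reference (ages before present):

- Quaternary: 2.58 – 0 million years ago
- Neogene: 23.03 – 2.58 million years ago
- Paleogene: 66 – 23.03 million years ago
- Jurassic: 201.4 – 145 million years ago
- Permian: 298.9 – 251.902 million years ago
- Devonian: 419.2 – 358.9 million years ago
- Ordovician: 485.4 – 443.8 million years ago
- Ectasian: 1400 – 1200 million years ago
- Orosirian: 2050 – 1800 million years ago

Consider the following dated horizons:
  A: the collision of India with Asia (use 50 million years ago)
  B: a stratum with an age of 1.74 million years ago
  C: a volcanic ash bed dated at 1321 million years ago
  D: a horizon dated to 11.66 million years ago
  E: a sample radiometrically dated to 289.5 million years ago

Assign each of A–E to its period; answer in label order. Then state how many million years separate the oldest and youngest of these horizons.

A: 50 Ma lies in 66–23.03 Ma, so Paleogene.
B: 1.74 Ma lies in 2.58–0 Ma, so Quaternary.
C: 1321 Ma lies in 1400–1200 Ma, so Ectasian.
D: 11.66 Ma lies in 23.03–2.58 Ma, so Neogene.
E: 289.5 Ma lies in 298.9–251.902 Ma, so Permian.
Oldest = 1321 Ma, youngest = 1.74 Ma → span 1319.26 Myr.

A — Paleogene; B — Quaternary; C — Ectasian; D — Neogene; E — Permian; span 1319.26 million years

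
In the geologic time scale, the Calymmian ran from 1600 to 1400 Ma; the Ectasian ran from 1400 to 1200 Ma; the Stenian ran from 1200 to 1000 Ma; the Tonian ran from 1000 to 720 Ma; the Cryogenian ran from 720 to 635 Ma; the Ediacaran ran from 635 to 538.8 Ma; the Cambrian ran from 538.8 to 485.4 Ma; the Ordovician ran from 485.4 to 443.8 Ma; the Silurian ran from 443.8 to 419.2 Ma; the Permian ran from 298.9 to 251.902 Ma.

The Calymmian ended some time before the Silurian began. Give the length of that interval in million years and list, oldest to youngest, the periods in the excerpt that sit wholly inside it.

End of Calymmian = 1400 Ma; start of Silurian = 443.8 Ma.
Gap = 1400 − 443.8 = 956.2 Myr.
Periods wholly inside 1400–443.8 Ma: Ectasian (1400–1200), Stenian (1200–1000), Tonian (1000–720), Cryogenian (720–635), Ediacaran (635–538.8), Cambrian (538.8–485.4), Ordovician (485.4–443.8).

956.2 million years; Ectasian, Stenian, Tonian, Cryogenian, Ediacaran, Cambrian, Ordovician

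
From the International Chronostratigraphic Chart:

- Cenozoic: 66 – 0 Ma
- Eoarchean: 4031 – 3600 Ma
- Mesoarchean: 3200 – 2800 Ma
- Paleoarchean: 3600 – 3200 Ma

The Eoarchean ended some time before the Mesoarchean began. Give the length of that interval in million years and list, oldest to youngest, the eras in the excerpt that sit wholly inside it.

End of Eoarchean = 3600 Ma; start of Mesoarchean = 3200 Ma.
Gap = 3600 − 3200 = 400 Myr.
Eras wholly inside 3600–3200 Ma: Paleoarchean (3600–3200).

400 million years; Paleoarchean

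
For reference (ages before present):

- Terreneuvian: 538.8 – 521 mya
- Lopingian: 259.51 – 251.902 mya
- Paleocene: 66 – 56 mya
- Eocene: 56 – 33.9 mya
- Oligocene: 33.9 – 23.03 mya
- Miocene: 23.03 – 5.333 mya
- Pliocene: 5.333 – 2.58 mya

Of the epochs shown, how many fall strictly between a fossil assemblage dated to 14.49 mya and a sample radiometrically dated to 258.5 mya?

258.5 Ma sits inside the Lopingian (259.51–251.902) and 14.49 Ma inside the Miocene (23.03–5.333); neither of those is wholly between the two dates.
The listed epochs lying completely between them are Paleocene, Eocene, Oligocene — 3 in all.

3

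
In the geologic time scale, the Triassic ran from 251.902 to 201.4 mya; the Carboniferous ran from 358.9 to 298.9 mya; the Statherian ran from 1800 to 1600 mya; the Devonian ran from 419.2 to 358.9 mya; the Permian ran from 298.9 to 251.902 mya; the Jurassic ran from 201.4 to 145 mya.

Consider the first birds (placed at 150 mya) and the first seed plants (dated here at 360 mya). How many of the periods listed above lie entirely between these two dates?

3

360 Ma sits inside the Devonian (419.2–358.9) and 150 Ma inside the Jurassic (201.4–145); neither of those is wholly between the two dates.
The listed periods lying completely between them are Carboniferous, Permian, Triassic — 3 in all.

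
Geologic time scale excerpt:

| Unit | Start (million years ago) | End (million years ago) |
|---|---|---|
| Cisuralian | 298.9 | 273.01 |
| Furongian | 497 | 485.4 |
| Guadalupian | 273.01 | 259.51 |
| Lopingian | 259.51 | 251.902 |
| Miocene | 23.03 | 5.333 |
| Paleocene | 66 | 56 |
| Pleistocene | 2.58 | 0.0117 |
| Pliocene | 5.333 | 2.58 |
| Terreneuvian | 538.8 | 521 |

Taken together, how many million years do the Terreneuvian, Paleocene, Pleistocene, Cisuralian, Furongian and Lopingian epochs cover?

75.4663 million years

Duration is start − end for each: (538.8 − 521) + (66 − 56) + (2.58 − 0.0117) + (298.9 − 273.01) + (497 − 485.4) + (259.51 − 251.902).
That is 17.8 + 10 + 2.5683 + 25.89 + 11.6 + 7.608, which totals 75.4663 million years.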